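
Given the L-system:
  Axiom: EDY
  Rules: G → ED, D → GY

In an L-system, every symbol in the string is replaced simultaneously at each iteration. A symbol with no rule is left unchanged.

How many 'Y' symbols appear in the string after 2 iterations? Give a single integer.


Step 0: EDY  (1 'Y')
Step 1: EGYY  (2 'Y')
Step 2: EEDYY  (2 'Y')

Answer: 2


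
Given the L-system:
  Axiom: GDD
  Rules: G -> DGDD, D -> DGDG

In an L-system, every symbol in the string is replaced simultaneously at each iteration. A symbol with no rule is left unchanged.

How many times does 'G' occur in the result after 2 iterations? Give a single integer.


Answer: 19

Derivation:
Step 0: GDD  (1 'G')
Step 1: DGDDDGDGDGDG  (5 'G')
Step 2: DGDGDGDDDGDGDGDGDGDGDGDDDGDGDGDDDGDGDGDDDGDGDGDD  (19 'G')


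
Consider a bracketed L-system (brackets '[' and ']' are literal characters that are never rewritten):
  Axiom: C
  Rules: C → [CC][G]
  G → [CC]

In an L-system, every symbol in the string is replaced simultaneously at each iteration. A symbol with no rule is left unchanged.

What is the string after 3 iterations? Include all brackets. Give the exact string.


Answer: [[[CC][G][CC][G]][[CC]][[CC][G][CC][G]][[CC]]][[[CC][G][CC][G]]]

Derivation:
Step 0: C
Step 1: [CC][G]
Step 2: [[CC][G][CC][G]][[CC]]
Step 3: [[[CC][G][CC][G]][[CC]][[CC][G][CC][G]][[CC]]][[[CC][G][CC][G]]]


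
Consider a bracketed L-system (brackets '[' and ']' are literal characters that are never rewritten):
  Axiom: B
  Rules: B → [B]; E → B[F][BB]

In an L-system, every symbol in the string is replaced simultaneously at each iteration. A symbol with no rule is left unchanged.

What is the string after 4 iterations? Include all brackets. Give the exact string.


Step 0: B
Step 1: [B]
Step 2: [[B]]
Step 3: [[[B]]]
Step 4: [[[[B]]]]

Answer: [[[[B]]]]


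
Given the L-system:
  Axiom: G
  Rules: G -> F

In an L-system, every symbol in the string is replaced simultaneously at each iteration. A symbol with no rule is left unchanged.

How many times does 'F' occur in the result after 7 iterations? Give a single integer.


Step 0: G  (0 'F')
Step 1: F  (1 'F')
Step 2: F  (1 'F')
Step 3: F  (1 'F')
Step 4: F  (1 'F')
Step 5: F  (1 'F')
Step 6: F  (1 'F')
Step 7: F  (1 'F')

Answer: 1


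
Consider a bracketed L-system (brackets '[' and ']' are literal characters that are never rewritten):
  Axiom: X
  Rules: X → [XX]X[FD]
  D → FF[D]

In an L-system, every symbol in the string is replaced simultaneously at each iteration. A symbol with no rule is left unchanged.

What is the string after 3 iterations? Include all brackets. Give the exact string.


Answer: [[[XX]X[FD][XX]X[FD]][XX]X[FD][FFF[D]][[XX]X[FD][XX]X[FD]][XX]X[FD][FFF[D]]][[XX]X[FD][XX]X[FD]][XX]X[FD][FFF[D]][FFF[FF[D]]]

Derivation:
Step 0: X
Step 1: [XX]X[FD]
Step 2: [[XX]X[FD][XX]X[FD]][XX]X[FD][FFF[D]]
Step 3: [[[XX]X[FD][XX]X[FD]][XX]X[FD][FFF[D]][[XX]X[FD][XX]X[FD]][XX]X[FD][FFF[D]]][[XX]X[FD][XX]X[FD]][XX]X[FD][FFF[D]][FFF[FF[D]]]


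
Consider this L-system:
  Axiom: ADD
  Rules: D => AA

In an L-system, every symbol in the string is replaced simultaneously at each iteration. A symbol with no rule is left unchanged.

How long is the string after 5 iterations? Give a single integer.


Step 0: length = 3
Step 1: length = 5
Step 2: length = 5
Step 3: length = 5
Step 4: length = 5
Step 5: length = 5

Answer: 5


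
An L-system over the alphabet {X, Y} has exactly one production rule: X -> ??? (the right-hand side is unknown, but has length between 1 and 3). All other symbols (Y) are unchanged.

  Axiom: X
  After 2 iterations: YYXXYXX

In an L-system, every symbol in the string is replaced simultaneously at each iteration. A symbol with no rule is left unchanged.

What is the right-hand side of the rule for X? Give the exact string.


Trying X -> YXX:
  Step 0: X
  Step 1: YXX
  Step 2: YYXXYXX
Matches the given result.

Answer: YXX


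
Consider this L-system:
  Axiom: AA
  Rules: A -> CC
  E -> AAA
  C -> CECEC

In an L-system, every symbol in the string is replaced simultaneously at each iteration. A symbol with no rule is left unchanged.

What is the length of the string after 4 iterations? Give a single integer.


Answer: 300

Derivation:
Step 0: length = 2
Step 1: length = 4
Step 2: length = 20
Step 3: length = 84
Step 4: length = 300


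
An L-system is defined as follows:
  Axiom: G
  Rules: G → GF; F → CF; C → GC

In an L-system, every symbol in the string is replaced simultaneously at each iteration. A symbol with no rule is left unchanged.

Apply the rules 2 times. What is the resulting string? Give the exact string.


Step 0: G
Step 1: GF
Step 2: GFCF

Answer: GFCF


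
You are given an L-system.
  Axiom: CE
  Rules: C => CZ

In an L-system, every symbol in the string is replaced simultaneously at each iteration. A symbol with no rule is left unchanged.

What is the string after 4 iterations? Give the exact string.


Step 0: CE
Step 1: CZE
Step 2: CZZE
Step 3: CZZZE
Step 4: CZZZZE

Answer: CZZZZE


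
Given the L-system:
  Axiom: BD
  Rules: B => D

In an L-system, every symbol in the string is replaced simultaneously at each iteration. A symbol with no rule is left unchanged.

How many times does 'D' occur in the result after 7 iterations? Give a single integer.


Step 0: BD  (1 'D')
Step 1: DD  (2 'D')
Step 2: DD  (2 'D')
Step 3: DD  (2 'D')
Step 4: DD  (2 'D')
Step 5: DD  (2 'D')
Step 6: DD  (2 'D')
Step 7: DD  (2 'D')

Answer: 2


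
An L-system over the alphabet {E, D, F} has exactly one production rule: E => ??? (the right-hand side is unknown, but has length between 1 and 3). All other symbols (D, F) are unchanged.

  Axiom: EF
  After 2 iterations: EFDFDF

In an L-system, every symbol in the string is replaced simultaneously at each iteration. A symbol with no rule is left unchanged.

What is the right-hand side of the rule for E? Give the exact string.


Trying E => EFD:
  Step 0: EF
  Step 1: EFDF
  Step 2: EFDFDF
Matches the given result.

Answer: EFD


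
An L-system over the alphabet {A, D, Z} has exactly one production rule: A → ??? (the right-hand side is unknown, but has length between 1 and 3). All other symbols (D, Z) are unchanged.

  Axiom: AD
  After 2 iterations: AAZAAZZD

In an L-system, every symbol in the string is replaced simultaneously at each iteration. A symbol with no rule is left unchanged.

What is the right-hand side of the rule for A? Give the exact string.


Trying A → AAZ:
  Step 0: AD
  Step 1: AAZD
  Step 2: AAZAAZZD
Matches the given result.

Answer: AAZ


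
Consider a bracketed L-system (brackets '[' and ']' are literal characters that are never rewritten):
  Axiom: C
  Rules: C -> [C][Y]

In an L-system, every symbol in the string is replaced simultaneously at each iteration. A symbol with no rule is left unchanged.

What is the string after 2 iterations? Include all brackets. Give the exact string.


Step 0: C
Step 1: [C][Y]
Step 2: [[C][Y]][Y]

Answer: [[C][Y]][Y]


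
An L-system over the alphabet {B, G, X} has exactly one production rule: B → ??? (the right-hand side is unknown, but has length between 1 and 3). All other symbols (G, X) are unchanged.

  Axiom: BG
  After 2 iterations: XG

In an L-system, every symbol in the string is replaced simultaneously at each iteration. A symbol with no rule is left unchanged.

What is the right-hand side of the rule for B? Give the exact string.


Trying B → X:
  Step 0: BG
  Step 1: XG
  Step 2: XG
Matches the given result.

Answer: X


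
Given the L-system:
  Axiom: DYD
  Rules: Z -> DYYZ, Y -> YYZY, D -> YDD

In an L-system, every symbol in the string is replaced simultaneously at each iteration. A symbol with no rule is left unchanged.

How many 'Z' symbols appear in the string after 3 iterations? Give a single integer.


Step 0: DYD  (0 'Z')
Step 1: YDDYYZYYDD  (1 'Z')
Step 2: YYZYYDDYDDYYZYYYZYDYYZYYZYYYZYYDDYDD  (6 'Z')
Step 3: YYZYYYZYDYYZYYZYYYZYYDDYDDYYZYYDDYDDYYZYYYZYDYYZYYZYYYZYYYZYDYYZYYZYYDDYYZYYYZYDYYZYYZYYYZYDYYZYYZYYYZYYYZYDYYZYYZYYYZYYDDYDDYYZYYDDYDD  (27 'Z')

Answer: 27


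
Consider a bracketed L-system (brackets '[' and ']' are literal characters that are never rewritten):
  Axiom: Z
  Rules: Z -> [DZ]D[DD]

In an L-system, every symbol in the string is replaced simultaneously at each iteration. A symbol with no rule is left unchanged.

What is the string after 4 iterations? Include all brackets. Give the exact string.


Step 0: Z
Step 1: [DZ]D[DD]
Step 2: [D[DZ]D[DD]]D[DD]
Step 3: [D[D[DZ]D[DD]]D[DD]]D[DD]
Step 4: [D[D[D[DZ]D[DD]]D[DD]]D[DD]]D[DD]

Answer: [D[D[D[DZ]D[DD]]D[DD]]D[DD]]D[DD]


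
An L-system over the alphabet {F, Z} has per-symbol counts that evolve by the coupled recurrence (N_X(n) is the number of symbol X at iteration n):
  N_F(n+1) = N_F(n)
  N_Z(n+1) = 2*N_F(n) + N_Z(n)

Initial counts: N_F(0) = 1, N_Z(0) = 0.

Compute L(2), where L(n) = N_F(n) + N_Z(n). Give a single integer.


Step 0: N_F=1, N_Z=0, L=1
Step 1: N_F=1, N_Z=2, L=3
Step 2: N_F=1, N_Z=4, L=5

Answer: 5


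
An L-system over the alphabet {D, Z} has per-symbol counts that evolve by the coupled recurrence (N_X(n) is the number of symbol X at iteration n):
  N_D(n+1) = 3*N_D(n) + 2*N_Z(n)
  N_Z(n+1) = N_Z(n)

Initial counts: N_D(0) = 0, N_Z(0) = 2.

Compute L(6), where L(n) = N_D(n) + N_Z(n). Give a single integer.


Step 0: N_D=0, N_Z=2, L=2
Step 1: N_D=4, N_Z=2, L=6
Step 2: N_D=16, N_Z=2, L=18
Step 3: N_D=52, N_Z=2, L=54
Step 4: N_D=160, N_Z=2, L=162
Step 5: N_D=484, N_Z=2, L=486
Step 6: N_D=1456, N_Z=2, L=1458

Answer: 1458


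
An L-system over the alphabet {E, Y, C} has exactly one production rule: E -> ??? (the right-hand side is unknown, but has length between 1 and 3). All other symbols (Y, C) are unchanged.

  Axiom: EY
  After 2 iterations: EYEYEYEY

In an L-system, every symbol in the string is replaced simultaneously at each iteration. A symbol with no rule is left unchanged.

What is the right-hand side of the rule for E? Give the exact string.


Trying E -> EYE:
  Step 0: EY
  Step 1: EYEY
  Step 2: EYEYEYEY
Matches the given result.

Answer: EYE


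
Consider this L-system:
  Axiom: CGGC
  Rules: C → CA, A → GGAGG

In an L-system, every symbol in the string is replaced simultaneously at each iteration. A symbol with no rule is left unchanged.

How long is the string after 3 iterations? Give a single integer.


Answer: 34

Derivation:
Step 0: length = 4
Step 1: length = 6
Step 2: length = 16
Step 3: length = 34


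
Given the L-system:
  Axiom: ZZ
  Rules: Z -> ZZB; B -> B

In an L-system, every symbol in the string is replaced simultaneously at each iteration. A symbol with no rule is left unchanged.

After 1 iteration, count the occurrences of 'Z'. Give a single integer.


Step 0: ZZ  (2 'Z')
Step 1: ZZBZZB  (4 'Z')

Answer: 4


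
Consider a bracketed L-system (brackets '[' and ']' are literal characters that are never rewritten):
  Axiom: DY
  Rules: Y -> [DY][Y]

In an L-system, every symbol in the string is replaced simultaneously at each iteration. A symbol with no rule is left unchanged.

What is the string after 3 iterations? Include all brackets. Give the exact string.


Step 0: DY
Step 1: D[DY][Y]
Step 2: D[D[DY][Y]][[DY][Y]]
Step 3: D[D[D[DY][Y]][[DY][Y]]][[D[DY][Y]][[DY][Y]]]

Answer: D[D[D[DY][Y]][[DY][Y]]][[D[DY][Y]][[DY][Y]]]


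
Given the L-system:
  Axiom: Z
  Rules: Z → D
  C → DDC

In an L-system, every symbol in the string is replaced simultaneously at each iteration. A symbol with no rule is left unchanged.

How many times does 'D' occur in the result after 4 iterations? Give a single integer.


Step 0: Z  (0 'D')
Step 1: D  (1 'D')
Step 2: D  (1 'D')
Step 3: D  (1 'D')
Step 4: D  (1 'D')

Answer: 1


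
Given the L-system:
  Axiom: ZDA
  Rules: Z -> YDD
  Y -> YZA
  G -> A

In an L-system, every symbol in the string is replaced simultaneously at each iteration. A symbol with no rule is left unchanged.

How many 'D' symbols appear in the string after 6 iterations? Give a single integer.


Answer: 17

Derivation:
Step 0: ZDA  (1 'D')
Step 1: YDDDA  (3 'D')
Step 2: YZADDDA  (3 'D')
Step 3: YZAYDDADDDA  (5 'D')
Step 4: YZAYDDAYZADDADDDA  (7 'D')
Step 5: YZAYDDAYZADDAYZAYDDADDADDDA  (11 'D')
Step 6: YZAYDDAYZADDAYZAYDDADDAYZAYDDAYZADDADDADDDA  (17 'D')


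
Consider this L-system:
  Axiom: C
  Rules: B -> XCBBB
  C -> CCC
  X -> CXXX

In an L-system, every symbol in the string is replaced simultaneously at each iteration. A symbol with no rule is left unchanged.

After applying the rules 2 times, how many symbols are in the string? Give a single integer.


Answer: 9

Derivation:
Step 0: length = 1
Step 1: length = 3
Step 2: length = 9


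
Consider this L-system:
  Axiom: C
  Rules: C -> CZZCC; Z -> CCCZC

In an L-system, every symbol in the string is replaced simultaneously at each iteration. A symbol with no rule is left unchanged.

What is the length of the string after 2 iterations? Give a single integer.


Step 0: length = 1
Step 1: length = 5
Step 2: length = 25

Answer: 25


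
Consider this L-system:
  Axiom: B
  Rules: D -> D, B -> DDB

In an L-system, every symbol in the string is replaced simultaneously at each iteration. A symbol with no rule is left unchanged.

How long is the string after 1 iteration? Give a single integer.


Step 0: length = 1
Step 1: length = 3

Answer: 3


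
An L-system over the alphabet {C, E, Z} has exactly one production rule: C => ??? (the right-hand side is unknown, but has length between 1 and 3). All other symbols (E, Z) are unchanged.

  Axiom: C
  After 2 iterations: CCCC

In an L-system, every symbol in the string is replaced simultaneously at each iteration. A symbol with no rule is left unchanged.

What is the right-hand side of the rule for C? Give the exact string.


Trying C => CC:
  Step 0: C
  Step 1: CC
  Step 2: CCCC
Matches the given result.

Answer: CC


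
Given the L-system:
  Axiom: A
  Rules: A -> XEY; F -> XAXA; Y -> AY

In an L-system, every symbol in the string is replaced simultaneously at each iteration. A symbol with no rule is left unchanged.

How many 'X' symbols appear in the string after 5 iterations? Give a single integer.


Step 0: A  (0 'X')
Step 1: XEY  (1 'X')
Step 2: XEAY  (1 'X')
Step 3: XEXEYAY  (2 'X')
Step 4: XEXEAYXEYAY  (3 'X')
Step 5: XEXEXEYAYXEAYXEYAY  (5 'X')

Answer: 5


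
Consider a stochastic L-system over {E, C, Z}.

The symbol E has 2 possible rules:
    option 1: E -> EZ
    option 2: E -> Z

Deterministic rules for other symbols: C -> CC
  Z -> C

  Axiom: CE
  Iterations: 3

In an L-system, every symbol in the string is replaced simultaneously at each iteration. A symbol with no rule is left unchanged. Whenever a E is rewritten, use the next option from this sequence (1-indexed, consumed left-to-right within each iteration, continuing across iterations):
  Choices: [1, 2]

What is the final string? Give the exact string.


Answer: CCCCCCCCCCC

Derivation:
Step 0: CE
Step 1: CCEZ  (used choices [1])
Step 2: CCCCZC  (used choices [2])
Step 3: CCCCCCCCCCC  (used choices [])


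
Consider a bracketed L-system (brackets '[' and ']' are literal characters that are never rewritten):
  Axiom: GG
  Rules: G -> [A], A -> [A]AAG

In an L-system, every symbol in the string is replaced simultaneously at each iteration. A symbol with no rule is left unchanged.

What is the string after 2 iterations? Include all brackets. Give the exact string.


Answer: [[A]AAG][[A]AAG]

Derivation:
Step 0: GG
Step 1: [A][A]
Step 2: [[A]AAG][[A]AAG]


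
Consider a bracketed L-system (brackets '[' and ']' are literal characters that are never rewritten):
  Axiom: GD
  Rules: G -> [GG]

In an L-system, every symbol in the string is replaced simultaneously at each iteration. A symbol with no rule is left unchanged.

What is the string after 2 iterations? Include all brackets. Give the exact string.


Answer: [[GG][GG]]D

Derivation:
Step 0: GD
Step 1: [GG]D
Step 2: [[GG][GG]]D


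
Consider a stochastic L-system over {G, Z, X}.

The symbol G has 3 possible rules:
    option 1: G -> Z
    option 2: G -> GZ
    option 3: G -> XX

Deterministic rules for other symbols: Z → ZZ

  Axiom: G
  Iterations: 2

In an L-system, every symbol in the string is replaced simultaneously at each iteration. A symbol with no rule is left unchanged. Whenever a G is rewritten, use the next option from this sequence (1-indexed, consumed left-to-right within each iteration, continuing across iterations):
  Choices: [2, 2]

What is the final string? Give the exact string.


Step 0: G
Step 1: GZ  (used choices [2])
Step 2: GZZZ  (used choices [2])

Answer: GZZZ


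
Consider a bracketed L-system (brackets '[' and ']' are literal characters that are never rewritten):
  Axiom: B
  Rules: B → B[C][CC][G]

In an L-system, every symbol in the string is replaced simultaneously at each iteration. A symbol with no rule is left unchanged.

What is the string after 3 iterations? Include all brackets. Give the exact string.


Answer: B[C][CC][G][C][CC][G][C][CC][G]

Derivation:
Step 0: B
Step 1: B[C][CC][G]
Step 2: B[C][CC][G][C][CC][G]
Step 3: B[C][CC][G][C][CC][G][C][CC][G]


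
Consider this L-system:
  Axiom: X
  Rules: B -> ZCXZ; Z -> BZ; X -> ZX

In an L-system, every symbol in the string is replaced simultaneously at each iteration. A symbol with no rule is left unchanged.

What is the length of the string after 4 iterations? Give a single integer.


Answer: 23

Derivation:
Step 0: length = 1
Step 1: length = 2
Step 2: length = 4
Step 3: length = 10
Step 4: length = 23


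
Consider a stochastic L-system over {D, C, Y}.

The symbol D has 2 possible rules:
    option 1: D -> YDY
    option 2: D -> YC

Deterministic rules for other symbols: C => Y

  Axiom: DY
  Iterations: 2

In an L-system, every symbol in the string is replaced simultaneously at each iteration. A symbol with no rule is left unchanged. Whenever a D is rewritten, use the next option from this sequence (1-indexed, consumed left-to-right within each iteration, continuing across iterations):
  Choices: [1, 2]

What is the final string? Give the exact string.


Step 0: DY
Step 1: YDYY  (used choices [1])
Step 2: YYCYY  (used choices [2])

Answer: YYCYY


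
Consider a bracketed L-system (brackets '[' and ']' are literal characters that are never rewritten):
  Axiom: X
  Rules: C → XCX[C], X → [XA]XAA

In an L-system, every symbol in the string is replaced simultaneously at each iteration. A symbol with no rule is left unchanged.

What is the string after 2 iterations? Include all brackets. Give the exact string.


Step 0: X
Step 1: [XA]XAA
Step 2: [[XA]XAAA][XA]XAAAA

Answer: [[XA]XAAA][XA]XAAAA


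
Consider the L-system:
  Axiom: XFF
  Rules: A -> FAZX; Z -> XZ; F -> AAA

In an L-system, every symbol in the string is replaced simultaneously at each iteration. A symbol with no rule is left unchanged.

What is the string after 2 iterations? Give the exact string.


Step 0: XFF
Step 1: XAAAAAA
Step 2: XFAZXFAZXFAZXFAZXFAZXFAZX

Answer: XFAZXFAZXFAZXFAZXFAZXFAZX


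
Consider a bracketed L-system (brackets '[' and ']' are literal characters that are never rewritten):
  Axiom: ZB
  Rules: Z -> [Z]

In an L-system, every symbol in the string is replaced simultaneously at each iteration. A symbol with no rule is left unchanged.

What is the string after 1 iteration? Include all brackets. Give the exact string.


Answer: [Z]B

Derivation:
Step 0: ZB
Step 1: [Z]B


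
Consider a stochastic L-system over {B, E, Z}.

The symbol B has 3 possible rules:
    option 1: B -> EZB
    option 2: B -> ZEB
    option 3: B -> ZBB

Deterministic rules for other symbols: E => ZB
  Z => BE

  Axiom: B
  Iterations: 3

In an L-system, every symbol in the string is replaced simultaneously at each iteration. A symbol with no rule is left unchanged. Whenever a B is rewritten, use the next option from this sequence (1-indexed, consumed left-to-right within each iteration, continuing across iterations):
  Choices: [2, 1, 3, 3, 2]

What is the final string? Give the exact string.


Answer: ZBBZBBEZBBZBBEZEB

Derivation:
Step 0: B
Step 1: ZEB  (used choices [2])
Step 2: BEZBEZB  (used choices [1])
Step 3: ZBBZBBEZBBZBBEZEB  (used choices [3, 3, 2])


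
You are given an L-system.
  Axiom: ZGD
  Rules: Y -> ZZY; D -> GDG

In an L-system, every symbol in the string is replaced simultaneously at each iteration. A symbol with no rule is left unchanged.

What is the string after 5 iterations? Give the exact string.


Answer: ZGGGGGGDGGGGG

Derivation:
Step 0: ZGD
Step 1: ZGGDG
Step 2: ZGGGDGG
Step 3: ZGGGGDGGG
Step 4: ZGGGGGDGGGG
Step 5: ZGGGGGGDGGGGG


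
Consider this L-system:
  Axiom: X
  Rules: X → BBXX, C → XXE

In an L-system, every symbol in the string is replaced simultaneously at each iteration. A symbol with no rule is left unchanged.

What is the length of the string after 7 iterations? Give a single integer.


Answer: 382

Derivation:
Step 0: length = 1
Step 1: length = 4
Step 2: length = 10
Step 3: length = 22
Step 4: length = 46
Step 5: length = 94
Step 6: length = 190
Step 7: length = 382


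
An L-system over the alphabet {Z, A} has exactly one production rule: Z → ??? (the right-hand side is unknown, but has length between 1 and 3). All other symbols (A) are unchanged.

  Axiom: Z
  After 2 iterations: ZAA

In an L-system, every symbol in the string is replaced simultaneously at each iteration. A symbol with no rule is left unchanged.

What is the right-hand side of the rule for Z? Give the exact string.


Answer: ZA

Derivation:
Trying Z → ZA:
  Step 0: Z
  Step 1: ZA
  Step 2: ZAA
Matches the given result.


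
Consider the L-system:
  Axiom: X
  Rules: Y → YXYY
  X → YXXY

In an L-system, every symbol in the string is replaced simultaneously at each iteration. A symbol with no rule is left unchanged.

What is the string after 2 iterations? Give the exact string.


Step 0: X
Step 1: YXXY
Step 2: YXYYYXXYYXXYYXYY

Answer: YXYYYXXYYXXYYXYY


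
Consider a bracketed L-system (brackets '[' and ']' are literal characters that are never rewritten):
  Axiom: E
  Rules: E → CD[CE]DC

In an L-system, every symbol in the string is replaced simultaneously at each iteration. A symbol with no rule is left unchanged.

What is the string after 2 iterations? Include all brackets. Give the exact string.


Step 0: E
Step 1: CD[CE]DC
Step 2: CD[CCD[CE]DC]DC

Answer: CD[CCD[CE]DC]DC


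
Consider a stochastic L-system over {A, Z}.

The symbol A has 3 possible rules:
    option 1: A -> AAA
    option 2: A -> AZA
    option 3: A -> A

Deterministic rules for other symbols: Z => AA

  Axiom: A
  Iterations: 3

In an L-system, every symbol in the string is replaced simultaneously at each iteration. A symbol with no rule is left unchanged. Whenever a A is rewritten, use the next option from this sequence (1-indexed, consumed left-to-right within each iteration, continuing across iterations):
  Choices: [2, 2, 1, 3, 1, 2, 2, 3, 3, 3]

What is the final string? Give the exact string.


Answer: AAAAAAAZAAZAAAA

Derivation:
Step 0: A
Step 1: AZA  (used choices [2])
Step 2: AZAAAAAA  (used choices [2, 1])
Step 3: AAAAAAAZAAZAAAA  (used choices [3, 1, 2, 2, 3, 3, 3])


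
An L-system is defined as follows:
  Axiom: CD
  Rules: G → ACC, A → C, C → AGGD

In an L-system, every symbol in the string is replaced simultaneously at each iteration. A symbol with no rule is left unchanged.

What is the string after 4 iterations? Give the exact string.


Step 0: CD
Step 1: AGGDD
Step 2: CACCACCDD
Step 3: AGGDCAGGDAGGDCAGGDAGGDDD
Step 4: CACCACCDAGGDCACCACCDCACCACCDAGGDCACCACCDCACCACCDDD

Answer: CACCACCDAGGDCACCACCDCACCACCDAGGDCACCACCDCACCACCDDD


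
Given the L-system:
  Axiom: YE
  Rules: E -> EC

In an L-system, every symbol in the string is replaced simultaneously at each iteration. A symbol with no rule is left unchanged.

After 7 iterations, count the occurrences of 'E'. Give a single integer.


Step 0: YE  (1 'E')
Step 1: YEC  (1 'E')
Step 2: YECC  (1 'E')
Step 3: YECCC  (1 'E')
Step 4: YECCCC  (1 'E')
Step 5: YECCCCC  (1 'E')
Step 6: YECCCCCC  (1 'E')
Step 7: YECCCCCCC  (1 'E')

Answer: 1


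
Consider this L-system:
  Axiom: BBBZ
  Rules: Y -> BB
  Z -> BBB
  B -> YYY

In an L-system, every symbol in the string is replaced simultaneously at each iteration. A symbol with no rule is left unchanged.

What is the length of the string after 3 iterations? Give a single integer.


Answer: 72

Derivation:
Step 0: length = 4
Step 1: length = 12
Step 2: length = 27
Step 3: length = 72


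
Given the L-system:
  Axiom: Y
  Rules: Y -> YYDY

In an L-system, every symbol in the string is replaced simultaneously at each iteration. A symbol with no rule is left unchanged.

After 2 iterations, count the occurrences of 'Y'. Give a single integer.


Answer: 9

Derivation:
Step 0: Y  (1 'Y')
Step 1: YYDY  (3 'Y')
Step 2: YYDYYYDYDYYDY  (9 'Y')


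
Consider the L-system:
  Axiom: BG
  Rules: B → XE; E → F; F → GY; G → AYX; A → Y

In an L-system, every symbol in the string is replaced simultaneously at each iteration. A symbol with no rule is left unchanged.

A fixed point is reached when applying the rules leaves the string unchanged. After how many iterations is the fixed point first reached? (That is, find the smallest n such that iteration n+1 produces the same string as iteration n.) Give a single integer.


Step 0: BG
Step 1: XEAYX
Step 2: XFYYX
Step 3: XGYYYX
Step 4: XAYXYYYX
Step 5: XYYXYYYX
Step 6: XYYXYYYX  (unchanged — fixed point at step 5)

Answer: 5


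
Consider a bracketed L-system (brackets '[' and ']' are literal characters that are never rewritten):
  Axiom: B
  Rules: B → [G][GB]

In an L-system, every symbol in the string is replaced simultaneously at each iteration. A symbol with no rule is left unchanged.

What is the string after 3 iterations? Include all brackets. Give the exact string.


Step 0: B
Step 1: [G][GB]
Step 2: [G][G[G][GB]]
Step 3: [G][G[G][G[G][GB]]]

Answer: [G][G[G][G[G][GB]]]


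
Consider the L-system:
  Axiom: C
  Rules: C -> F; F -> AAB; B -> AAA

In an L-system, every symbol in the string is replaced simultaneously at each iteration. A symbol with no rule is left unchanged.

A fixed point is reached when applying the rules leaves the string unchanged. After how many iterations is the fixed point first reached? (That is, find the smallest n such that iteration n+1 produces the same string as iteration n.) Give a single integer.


Answer: 3

Derivation:
Step 0: C
Step 1: F
Step 2: AAB
Step 3: AAAAA
Step 4: AAAAA  (unchanged — fixed point at step 3)


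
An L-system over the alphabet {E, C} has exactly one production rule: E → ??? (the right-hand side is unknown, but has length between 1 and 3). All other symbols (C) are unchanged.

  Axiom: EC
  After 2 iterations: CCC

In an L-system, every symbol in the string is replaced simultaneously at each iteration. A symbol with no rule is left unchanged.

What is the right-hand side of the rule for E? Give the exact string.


Answer: CC

Derivation:
Trying E → CC:
  Step 0: EC
  Step 1: CCC
  Step 2: CCC
Matches the given result.


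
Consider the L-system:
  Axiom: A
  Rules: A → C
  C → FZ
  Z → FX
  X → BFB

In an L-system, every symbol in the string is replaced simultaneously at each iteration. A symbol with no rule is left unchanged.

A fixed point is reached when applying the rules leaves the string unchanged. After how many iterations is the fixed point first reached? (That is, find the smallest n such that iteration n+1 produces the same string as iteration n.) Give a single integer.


Answer: 4

Derivation:
Step 0: A
Step 1: C
Step 2: FZ
Step 3: FFX
Step 4: FFBFB
Step 5: FFBFB  (unchanged — fixed point at step 4)


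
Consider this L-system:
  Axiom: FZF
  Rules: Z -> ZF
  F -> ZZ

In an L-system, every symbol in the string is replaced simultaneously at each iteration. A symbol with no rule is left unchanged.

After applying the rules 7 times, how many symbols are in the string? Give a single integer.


Step 0: length = 3
Step 1: length = 6
Step 2: length = 12
Step 3: length = 24
Step 4: length = 48
Step 5: length = 96
Step 6: length = 192
Step 7: length = 384

Answer: 384


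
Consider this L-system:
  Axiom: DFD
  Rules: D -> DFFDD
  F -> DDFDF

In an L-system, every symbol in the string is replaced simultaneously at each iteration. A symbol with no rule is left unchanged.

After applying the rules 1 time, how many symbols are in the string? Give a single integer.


Step 0: length = 3
Step 1: length = 15

Answer: 15


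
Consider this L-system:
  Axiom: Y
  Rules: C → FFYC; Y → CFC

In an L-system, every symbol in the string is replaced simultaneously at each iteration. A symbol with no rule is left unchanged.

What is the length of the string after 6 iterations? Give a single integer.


Step 0: length = 1
Step 1: length = 3
Step 2: length = 9
Step 3: length = 19
Step 4: length = 41
Step 5: length = 83
Step 6: length = 169

Answer: 169


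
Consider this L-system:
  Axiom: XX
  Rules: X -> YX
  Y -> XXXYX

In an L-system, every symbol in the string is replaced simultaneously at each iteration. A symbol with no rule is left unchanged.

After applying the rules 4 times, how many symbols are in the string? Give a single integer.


Answer: 122

Derivation:
Step 0: length = 2
Step 1: length = 4
Step 2: length = 14
Step 3: length = 40
Step 4: length = 122


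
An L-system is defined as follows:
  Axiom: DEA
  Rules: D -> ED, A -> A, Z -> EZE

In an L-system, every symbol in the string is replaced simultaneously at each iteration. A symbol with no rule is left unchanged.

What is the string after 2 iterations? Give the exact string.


Answer: EEDEA

Derivation:
Step 0: DEA
Step 1: EDEA
Step 2: EEDEA


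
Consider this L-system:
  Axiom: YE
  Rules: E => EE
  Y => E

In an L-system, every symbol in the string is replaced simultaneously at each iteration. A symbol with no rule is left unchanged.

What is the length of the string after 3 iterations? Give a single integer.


Step 0: length = 2
Step 1: length = 3
Step 2: length = 6
Step 3: length = 12

Answer: 12


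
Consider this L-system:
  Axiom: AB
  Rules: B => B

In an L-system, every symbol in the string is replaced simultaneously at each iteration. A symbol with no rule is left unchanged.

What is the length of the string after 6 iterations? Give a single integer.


Answer: 2

Derivation:
Step 0: length = 2
Step 1: length = 2
Step 2: length = 2
Step 3: length = 2
Step 4: length = 2
Step 5: length = 2
Step 6: length = 2


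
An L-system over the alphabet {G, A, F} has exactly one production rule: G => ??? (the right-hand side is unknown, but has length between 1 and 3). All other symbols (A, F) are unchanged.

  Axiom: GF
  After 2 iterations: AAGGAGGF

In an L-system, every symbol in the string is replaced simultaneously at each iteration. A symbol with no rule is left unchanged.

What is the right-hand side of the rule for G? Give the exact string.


Trying G => AGG:
  Step 0: GF
  Step 1: AGGF
  Step 2: AAGGAGGF
Matches the given result.

Answer: AGG


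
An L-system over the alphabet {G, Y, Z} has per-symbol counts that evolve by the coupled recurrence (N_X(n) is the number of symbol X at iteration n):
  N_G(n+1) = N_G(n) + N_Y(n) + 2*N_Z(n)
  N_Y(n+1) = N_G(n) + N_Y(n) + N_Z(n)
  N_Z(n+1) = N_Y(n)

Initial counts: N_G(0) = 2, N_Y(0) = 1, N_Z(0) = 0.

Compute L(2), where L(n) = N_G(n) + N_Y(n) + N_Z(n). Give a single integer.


Answer: 18

Derivation:
Step 0: N_G=2, N_Y=1, N_Z=0, L=3
Step 1: N_G=3, N_Y=3, N_Z=1, L=7
Step 2: N_G=8, N_Y=7, N_Z=3, L=18


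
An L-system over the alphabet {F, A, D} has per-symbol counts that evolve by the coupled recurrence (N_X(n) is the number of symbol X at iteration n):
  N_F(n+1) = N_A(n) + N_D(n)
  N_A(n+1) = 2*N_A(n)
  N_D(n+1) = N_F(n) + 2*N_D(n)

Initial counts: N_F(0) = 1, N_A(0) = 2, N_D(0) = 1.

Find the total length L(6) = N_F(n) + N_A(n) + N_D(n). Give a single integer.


Answer: 816

Derivation:
Step 0: N_F=1, N_A=2, N_D=1, L=4
Step 1: N_F=3, N_A=4, N_D=3, L=10
Step 2: N_F=7, N_A=8, N_D=9, L=24
Step 3: N_F=17, N_A=16, N_D=25, L=58
Step 4: N_F=41, N_A=32, N_D=67, L=140
Step 5: N_F=99, N_A=64, N_D=175, L=338
Step 6: N_F=239, N_A=128, N_D=449, L=816


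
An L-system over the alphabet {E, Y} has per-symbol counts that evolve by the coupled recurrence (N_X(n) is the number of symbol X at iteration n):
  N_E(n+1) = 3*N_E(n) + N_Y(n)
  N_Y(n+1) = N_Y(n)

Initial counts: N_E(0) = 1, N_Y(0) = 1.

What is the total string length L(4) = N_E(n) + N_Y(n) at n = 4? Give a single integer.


Answer: 122

Derivation:
Step 0: N_E=1, N_Y=1, L=2
Step 1: N_E=4, N_Y=1, L=5
Step 2: N_E=13, N_Y=1, L=14
Step 3: N_E=40, N_Y=1, L=41
Step 4: N_E=121, N_Y=1, L=122


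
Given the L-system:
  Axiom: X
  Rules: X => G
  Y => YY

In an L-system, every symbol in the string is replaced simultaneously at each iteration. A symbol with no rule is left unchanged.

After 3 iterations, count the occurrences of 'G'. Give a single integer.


Step 0: X  (0 'G')
Step 1: G  (1 'G')
Step 2: G  (1 'G')
Step 3: G  (1 'G')

Answer: 1


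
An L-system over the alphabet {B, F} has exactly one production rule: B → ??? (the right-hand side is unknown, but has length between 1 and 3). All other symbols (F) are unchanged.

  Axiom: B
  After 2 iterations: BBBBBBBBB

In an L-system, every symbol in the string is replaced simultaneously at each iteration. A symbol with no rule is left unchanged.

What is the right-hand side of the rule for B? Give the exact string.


Answer: BBB

Derivation:
Trying B → BBB:
  Step 0: B
  Step 1: BBB
  Step 2: BBBBBBBBB
Matches the given result.


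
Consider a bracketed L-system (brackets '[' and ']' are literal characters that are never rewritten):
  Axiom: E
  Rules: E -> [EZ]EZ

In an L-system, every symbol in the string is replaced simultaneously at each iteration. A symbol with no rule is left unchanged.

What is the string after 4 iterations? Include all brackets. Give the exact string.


Answer: [[[[EZ]EZZ][EZ]EZZZ][[EZ]EZZ][EZ]EZZZZ][[[EZ]EZZ][EZ]EZZZ][[EZ]EZZ][EZ]EZZZZ

Derivation:
Step 0: E
Step 1: [EZ]EZ
Step 2: [[EZ]EZZ][EZ]EZZ
Step 3: [[[EZ]EZZ][EZ]EZZZ][[EZ]EZZ][EZ]EZZZ
Step 4: [[[[EZ]EZZ][EZ]EZZZ][[EZ]EZZ][EZ]EZZZZ][[[EZ]EZZ][EZ]EZZZ][[EZ]EZZ][EZ]EZZZZ


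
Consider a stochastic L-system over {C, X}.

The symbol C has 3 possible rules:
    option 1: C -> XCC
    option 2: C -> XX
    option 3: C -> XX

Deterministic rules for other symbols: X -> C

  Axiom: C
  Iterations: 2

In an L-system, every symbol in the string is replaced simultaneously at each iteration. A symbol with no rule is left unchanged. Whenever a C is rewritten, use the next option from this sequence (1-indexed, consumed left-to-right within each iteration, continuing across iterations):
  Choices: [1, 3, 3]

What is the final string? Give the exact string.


Answer: CXXXX

Derivation:
Step 0: C
Step 1: XCC  (used choices [1])
Step 2: CXXXX  (used choices [3, 3])


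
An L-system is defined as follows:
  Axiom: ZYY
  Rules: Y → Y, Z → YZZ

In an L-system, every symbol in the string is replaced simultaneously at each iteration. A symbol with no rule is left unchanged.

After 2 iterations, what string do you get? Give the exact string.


Step 0: ZYY
Step 1: YZZYY
Step 2: YYZZYZZYY

Answer: YYZZYZZYY


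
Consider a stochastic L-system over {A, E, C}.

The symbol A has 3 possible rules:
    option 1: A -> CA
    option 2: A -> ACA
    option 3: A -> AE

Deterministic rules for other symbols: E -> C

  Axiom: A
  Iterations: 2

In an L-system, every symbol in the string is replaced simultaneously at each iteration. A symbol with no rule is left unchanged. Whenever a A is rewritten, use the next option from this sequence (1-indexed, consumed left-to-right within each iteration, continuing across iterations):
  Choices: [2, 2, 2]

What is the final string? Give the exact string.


Step 0: A
Step 1: ACA  (used choices [2])
Step 2: ACACACA  (used choices [2, 2])

Answer: ACACACA


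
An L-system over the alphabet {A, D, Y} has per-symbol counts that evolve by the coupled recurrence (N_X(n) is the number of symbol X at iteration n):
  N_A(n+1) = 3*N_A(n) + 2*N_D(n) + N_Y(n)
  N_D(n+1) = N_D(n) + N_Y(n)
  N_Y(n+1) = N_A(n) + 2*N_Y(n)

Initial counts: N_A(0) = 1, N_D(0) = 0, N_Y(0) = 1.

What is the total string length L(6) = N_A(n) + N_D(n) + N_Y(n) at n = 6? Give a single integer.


Step 0: N_A=1, N_D=0, N_Y=1, L=2
Step 1: N_A=4, N_D=1, N_Y=3, L=8
Step 2: N_A=17, N_D=4, N_Y=10, L=31
Step 3: N_A=69, N_D=14, N_Y=37, L=120
Step 4: N_A=272, N_D=51, N_Y=143, L=466
Step 5: N_A=1061, N_D=194, N_Y=558, L=1813
Step 6: N_A=4129, N_D=752, N_Y=2177, L=7058

Answer: 7058


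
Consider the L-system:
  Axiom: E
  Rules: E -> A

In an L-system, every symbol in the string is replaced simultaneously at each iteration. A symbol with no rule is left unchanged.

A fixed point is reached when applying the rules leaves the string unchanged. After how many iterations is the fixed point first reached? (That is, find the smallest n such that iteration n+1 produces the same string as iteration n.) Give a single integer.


Answer: 1

Derivation:
Step 0: E
Step 1: A
Step 2: A  (unchanged — fixed point at step 1)


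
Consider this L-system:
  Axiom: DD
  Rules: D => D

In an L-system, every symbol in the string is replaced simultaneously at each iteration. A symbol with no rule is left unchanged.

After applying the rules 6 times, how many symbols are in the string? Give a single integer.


Step 0: length = 2
Step 1: length = 2
Step 2: length = 2
Step 3: length = 2
Step 4: length = 2
Step 5: length = 2
Step 6: length = 2

Answer: 2


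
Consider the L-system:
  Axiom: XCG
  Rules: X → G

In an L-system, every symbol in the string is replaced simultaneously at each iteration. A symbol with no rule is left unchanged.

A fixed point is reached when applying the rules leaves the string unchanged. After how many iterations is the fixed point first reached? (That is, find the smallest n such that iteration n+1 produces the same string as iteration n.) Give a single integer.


Step 0: XCG
Step 1: GCG
Step 2: GCG  (unchanged — fixed point at step 1)

Answer: 1


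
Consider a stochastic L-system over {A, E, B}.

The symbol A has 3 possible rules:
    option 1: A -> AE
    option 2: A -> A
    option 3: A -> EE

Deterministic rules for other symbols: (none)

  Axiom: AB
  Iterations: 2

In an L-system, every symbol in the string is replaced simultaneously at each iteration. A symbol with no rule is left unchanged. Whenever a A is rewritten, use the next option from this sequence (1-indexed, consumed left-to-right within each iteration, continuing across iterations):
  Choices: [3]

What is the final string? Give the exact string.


Step 0: AB
Step 1: EEB  (used choices [3])
Step 2: EEB  (used choices [])

Answer: EEB


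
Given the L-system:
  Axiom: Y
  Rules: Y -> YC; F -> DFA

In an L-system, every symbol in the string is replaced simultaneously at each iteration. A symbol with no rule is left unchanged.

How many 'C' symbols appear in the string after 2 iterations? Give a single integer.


Step 0: Y  (0 'C')
Step 1: YC  (1 'C')
Step 2: YCC  (2 'C')

Answer: 2


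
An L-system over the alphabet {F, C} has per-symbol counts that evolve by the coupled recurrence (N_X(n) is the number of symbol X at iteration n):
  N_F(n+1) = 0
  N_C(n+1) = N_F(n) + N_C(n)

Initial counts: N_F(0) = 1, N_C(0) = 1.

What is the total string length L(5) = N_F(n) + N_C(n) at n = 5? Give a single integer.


Answer: 2

Derivation:
Step 0: N_F=1, N_C=1, L=2
Step 1: N_F=0, N_C=2, L=2
Step 2: N_F=0, N_C=2, L=2
Step 3: N_F=0, N_C=2, L=2
Step 4: N_F=0, N_C=2, L=2
Step 5: N_F=0, N_C=2, L=2


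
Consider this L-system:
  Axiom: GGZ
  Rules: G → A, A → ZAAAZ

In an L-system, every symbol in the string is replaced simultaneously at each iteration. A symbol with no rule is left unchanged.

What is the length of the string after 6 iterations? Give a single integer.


Step 0: length = 3
Step 1: length = 3
Step 2: length = 11
Step 3: length = 35
Step 4: length = 107
Step 5: length = 323
Step 6: length = 971

Answer: 971
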